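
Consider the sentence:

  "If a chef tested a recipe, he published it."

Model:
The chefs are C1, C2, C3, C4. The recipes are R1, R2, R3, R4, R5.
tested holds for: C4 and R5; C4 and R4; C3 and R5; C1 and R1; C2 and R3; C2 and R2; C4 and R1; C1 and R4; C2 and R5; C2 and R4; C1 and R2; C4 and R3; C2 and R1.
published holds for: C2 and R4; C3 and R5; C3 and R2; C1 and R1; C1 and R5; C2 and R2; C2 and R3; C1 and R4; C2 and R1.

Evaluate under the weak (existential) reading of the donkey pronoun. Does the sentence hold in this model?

"it" takes "a recipe" as antecedent — a donkey pronoun bound across the clause boundary.
Weak reading: every chef c with some tested-recipe has at least one tested-recipe r such that published(c,r).
Per chef: C1:✓  C2:✓  C3:✓  C4:✗
C4 has no witness among its tested-recipes.

False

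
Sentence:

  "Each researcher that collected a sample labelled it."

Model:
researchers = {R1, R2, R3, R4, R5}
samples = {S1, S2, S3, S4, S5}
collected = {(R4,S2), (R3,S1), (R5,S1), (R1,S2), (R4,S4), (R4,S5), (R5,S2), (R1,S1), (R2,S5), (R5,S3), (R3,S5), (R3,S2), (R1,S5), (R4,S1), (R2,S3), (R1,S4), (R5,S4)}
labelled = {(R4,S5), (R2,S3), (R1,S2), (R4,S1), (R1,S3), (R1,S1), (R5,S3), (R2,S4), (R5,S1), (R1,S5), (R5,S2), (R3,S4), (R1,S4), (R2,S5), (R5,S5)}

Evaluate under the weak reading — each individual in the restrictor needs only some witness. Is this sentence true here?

"it" takes "a sample" as antecedent — a donkey pronoun bound across the clause boundary.
Weak reading: every researcher r with some collected-sample has at least one collected-sample s such that labelled(r,s).
Per researcher: R1:✓  R2:✓  R3:✗  R4:✓  R5:✓
R3 has no witness among its collected-samples.

False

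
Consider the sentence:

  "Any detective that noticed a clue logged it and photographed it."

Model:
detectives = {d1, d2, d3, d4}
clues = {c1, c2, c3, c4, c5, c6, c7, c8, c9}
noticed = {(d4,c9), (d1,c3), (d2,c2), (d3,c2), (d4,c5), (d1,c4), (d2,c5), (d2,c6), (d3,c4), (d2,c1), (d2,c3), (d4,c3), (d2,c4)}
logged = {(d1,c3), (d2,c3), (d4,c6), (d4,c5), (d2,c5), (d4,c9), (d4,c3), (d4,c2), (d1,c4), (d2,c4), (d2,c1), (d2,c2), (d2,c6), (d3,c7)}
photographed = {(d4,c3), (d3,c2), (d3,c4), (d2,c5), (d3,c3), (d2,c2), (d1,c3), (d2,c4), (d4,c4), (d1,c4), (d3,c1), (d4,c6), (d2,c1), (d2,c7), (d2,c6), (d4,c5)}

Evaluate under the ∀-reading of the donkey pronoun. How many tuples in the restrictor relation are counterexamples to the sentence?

"it" takes "a clue" as antecedent — a donkey pronoun bound across the clause boundary.
Strong reading: for every (d,c) with noticed(d,c), logged(d,c) ∧ photographed(d,c).
Restrictor pairs: (d1,c3) ✓  (d1,c4) ✓  (d2,c1) ✓  (d2,c2) ✓  (d2,c3) ✗  (d2,c4) ✓  (d2,c5) ✓  (d2,c6) ✓  (d3,c2) ✗  (d3,c4) ✗  (d4,c3) ✓  (d4,c5) ✓  (d4,c9) ✗
Counterexamples (restrictor pairs failing the scope): 4.

4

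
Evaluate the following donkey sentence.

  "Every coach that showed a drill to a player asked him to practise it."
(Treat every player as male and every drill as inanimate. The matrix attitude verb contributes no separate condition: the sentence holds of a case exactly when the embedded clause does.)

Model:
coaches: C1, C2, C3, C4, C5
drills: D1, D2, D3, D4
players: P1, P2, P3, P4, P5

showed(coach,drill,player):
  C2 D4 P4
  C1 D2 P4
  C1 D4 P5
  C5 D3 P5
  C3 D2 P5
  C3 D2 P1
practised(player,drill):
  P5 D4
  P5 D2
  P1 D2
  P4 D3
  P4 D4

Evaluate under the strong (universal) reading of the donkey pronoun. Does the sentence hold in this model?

False

"him" takes "a player" as antecedent and "it" takes "a drill"; both are donkey pronouns co-varying with the restrictor.
Strong reading: for every (c,d,p) with showed(c,d,p), practised(p,d).
Restrictor triples: (C1,D2,P4)→practised(P4,D2) ✗  (C1,D4,P5)→practised(P5,D4) ✓  (C2,D4,P4)→practised(P4,D4) ✓  (C3,D2,P1)→practised(P1,D2) ✓  (C3,D2,P5)→practised(P5,D2) ✓  (C5,D3,P5)→practised(P5,D3) ✗
Counterexample: (C1,D2,P4) — practised(P4,D2) does not hold.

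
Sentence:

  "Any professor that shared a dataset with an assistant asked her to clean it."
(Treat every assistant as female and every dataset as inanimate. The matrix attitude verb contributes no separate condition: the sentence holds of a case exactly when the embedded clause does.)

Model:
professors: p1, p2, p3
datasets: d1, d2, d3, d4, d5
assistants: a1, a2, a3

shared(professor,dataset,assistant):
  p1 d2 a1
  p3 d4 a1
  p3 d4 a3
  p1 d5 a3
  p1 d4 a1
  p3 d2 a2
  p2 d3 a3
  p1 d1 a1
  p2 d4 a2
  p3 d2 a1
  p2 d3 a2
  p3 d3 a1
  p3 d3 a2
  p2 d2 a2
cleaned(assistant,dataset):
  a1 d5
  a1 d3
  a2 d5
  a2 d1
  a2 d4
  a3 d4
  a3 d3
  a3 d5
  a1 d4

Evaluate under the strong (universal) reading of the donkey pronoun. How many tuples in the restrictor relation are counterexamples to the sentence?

"her" takes "an assistant" as antecedent and "it" takes "a dataset"; both are donkey pronouns co-varying with the restrictor.
Strong reading: for every (p,d,a) with shared(p,d,a), cleaned(a,d).
Restrictor triples: (p1,d1,a1)→cleaned(a1,d1) ✗  (p1,d2,a1)→cleaned(a1,d2) ✗  (p1,d4,a1)→cleaned(a1,d4) ✓  (p1,d5,a3)→cleaned(a3,d5) ✓  (p2,d2,a2)→cleaned(a2,d2) ✗  (p2,d3,a2)→cleaned(a2,d3) ✗  (p2,d3,a3)→cleaned(a3,d3) ✓  (p2,d4,a2)→cleaned(a2,d4) ✓  (p3,d2,a1)→cleaned(a1,d2) ✗  (p3,d2,a2)→cleaned(a2,d2) ✗  (p3,d3,a1)→cleaned(a1,d3) ✓  (p3,d3,a2)→cleaned(a2,d3) ✗  (p3,d4,a1)→cleaned(a1,d4) ✓  (p3,d4,a3)→cleaned(a3,d4) ✓
Counterexamples (restrictor triples failing the scope): 7.

7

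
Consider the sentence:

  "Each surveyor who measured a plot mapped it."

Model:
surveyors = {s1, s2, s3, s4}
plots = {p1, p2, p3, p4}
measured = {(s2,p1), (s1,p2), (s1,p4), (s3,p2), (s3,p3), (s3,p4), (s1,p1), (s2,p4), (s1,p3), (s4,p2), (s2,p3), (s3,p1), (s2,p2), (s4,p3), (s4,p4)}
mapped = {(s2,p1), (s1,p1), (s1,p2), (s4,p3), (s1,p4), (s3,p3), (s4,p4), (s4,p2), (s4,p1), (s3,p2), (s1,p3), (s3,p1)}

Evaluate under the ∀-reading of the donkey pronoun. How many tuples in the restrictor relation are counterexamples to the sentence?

4

"it" takes "a plot" as antecedent — a donkey pronoun bound across the clause boundary.
Strong reading: for every (s,p) with measured(s,p), mapped(s,p).
Restrictor pairs: (s1,p1) ✓  (s1,p2) ✓  (s1,p3) ✓  (s1,p4) ✓  (s2,p1) ✓  (s2,p2) ✗  (s2,p3) ✗  (s2,p4) ✗  (s3,p1) ✓  (s3,p2) ✓  (s3,p3) ✓  (s3,p4) ✗  (s4,p2) ✓  (s4,p3) ✓  (s4,p4) ✓
Counterexamples (restrictor pairs failing the scope): 4.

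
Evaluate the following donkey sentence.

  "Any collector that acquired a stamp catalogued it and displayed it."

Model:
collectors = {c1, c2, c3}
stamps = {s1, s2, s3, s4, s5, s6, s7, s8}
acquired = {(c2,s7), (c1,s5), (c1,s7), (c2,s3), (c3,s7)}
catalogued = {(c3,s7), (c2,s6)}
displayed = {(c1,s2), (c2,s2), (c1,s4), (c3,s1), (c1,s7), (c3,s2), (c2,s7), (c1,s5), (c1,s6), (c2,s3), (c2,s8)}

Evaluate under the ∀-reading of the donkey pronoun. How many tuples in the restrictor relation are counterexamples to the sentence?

"it" takes "a stamp" as antecedent — a donkey pronoun bound across the clause boundary.
Strong reading: for every (c,s) with acquired(c,s), catalogued(c,s) ∧ displayed(c,s).
Restrictor pairs: (c1,s5) ✗  (c1,s7) ✗  (c2,s3) ✗  (c2,s7) ✗  (c3,s7) ✗
Counterexamples (restrictor pairs failing the scope): 5.

5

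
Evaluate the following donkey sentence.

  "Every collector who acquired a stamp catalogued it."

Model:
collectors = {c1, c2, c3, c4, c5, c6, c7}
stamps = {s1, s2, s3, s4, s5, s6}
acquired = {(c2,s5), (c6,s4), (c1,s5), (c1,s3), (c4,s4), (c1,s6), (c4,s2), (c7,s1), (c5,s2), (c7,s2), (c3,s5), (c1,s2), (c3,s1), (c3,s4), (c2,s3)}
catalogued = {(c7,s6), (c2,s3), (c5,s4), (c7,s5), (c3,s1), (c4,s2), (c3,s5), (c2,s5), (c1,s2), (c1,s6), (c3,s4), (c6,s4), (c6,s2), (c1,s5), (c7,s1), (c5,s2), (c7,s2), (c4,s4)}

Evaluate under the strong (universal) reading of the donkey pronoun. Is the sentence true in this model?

False

"it" takes "a stamp" as antecedent — a donkey pronoun bound across the clause boundary.
Strong reading: for every (c,s) with acquired(c,s), catalogued(c,s).
Restrictor pairs: (c1,s2) ✓  (c1,s3) ✗  (c1,s5) ✓  (c1,s6) ✓  (c2,s3) ✓  (c2,s5) ✓  (c3,s1) ✓  (c3,s4) ✓  (c3,s5) ✓  (c4,s2) ✓  (c4,s4) ✓  (c5,s2) ✓  (c6,s4) ✓  (c7,s1) ✓  (c7,s2) ✓
Counterexample: (c1,s3) is in acquired but fails the scope.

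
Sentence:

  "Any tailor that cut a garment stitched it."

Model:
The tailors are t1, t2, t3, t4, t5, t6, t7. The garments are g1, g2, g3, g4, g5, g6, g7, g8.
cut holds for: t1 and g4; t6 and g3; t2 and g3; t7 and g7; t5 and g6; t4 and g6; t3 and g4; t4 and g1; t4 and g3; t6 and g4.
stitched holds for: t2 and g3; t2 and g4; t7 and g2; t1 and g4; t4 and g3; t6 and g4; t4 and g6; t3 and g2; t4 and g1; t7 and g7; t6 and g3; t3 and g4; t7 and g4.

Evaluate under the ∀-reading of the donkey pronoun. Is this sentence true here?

False

"it" takes "a garment" as antecedent — a donkey pronoun bound across the clause boundary.
Strong reading: for every (t,g) with cut(t,g), stitched(t,g).
Restrictor pairs: (t1,g4) ✓  (t2,g3) ✓  (t3,g4) ✓  (t4,g1) ✓  (t4,g3) ✓  (t4,g6) ✓  (t5,g6) ✗  (t6,g3) ✓  (t6,g4) ✓  (t7,g7) ✓
Counterexample: (t5,g6) is in cut but fails the scope.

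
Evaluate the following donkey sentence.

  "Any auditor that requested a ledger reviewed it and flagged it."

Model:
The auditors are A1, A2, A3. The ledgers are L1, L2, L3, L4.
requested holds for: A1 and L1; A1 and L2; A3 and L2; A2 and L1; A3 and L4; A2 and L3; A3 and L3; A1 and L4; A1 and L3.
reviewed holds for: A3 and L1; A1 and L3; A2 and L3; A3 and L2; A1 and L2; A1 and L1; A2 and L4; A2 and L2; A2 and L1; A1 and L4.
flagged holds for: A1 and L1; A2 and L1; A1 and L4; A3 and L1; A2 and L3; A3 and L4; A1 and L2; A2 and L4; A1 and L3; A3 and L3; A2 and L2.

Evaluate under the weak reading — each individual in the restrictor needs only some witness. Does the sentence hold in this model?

"it" takes "a ledger" as antecedent — a donkey pronoun bound across the clause boundary.
Weak reading: every auditor a with some requested-ledger has at least one requested-ledger l such that reviewed(a,l) ∧ flagged(a,l).
Per auditor: A1:✓  A2:✓  A3:✗
A3 has no witness among its requested-ledgers.

False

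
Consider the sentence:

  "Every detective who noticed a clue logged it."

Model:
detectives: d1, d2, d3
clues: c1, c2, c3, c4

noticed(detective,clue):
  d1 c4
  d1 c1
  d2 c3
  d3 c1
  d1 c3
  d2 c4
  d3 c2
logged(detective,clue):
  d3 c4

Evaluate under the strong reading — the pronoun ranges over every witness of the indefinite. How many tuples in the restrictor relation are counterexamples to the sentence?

7

"it" takes "a clue" as antecedent — a donkey pronoun bound across the clause boundary.
Strong reading: for every (d,c) with noticed(d,c), logged(d,c).
Restrictor pairs: (d1,c1) ✗  (d1,c3) ✗  (d1,c4) ✗  (d2,c3) ✗  (d2,c4) ✗  (d3,c1) ✗  (d3,c2) ✗
Counterexamples (restrictor pairs failing the scope): 7.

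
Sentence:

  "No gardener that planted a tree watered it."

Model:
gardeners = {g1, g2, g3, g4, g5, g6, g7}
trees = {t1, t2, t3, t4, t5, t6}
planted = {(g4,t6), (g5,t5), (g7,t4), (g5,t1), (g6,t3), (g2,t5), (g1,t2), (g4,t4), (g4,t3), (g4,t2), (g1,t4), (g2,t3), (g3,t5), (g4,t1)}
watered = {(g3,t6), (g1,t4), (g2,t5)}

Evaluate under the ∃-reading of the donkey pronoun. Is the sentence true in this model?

False

"it" takes "a tree" as antecedent — a donkey pronoun bound across the clause boundary.
Truth condition: for no (g,t) with planted(g,t) does watered(g,t) hold.
Restrictor pairs — does the scope hold? (g1,t2):fails  (g1,t4):holds  (g2,t3):fails  (g2,t5):holds  (g3,t5):fails  (g4,t1):fails  (g4,t2):fails  (g4,t3):fails  (g4,t4):fails  (g4,t6):fails  (g5,t1):fails  (g5,t5):fails  (g6,t3):fails  (g7,t4):fails
Scope holds for 2 pair(s), so the sentence is false.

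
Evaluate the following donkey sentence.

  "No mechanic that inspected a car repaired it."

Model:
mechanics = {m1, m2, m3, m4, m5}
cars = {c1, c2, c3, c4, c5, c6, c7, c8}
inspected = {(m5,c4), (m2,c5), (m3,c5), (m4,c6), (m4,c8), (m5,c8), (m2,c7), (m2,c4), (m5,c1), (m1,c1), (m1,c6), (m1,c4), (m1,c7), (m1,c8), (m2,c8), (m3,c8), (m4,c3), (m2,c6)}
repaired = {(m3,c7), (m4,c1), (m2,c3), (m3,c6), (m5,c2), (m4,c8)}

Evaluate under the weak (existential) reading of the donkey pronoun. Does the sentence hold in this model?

False

"it" takes "a car" as antecedent — a donkey pronoun bound across the clause boundary.
Truth condition: for no (m,c) with inspected(m,c) does repaired(m,c) hold.
Restrictor pairs — does the scope hold? (m1,c1):fails  (m1,c4):fails  (m1,c6):fails  (m1,c7):fails  (m1,c8):fails  (m2,c4):fails  (m2,c5):fails  (m2,c6):fails  (m2,c7):fails  (m2,c8):fails  (m3,c5):fails  (m3,c8):fails  (m4,c3):fails  (m4,c6):fails  (m4,c8):holds  (m5,c1):fails  (m5,c4):fails  (m5,c8):fails
Scope holds for 1 pair(s), so the sentence is false.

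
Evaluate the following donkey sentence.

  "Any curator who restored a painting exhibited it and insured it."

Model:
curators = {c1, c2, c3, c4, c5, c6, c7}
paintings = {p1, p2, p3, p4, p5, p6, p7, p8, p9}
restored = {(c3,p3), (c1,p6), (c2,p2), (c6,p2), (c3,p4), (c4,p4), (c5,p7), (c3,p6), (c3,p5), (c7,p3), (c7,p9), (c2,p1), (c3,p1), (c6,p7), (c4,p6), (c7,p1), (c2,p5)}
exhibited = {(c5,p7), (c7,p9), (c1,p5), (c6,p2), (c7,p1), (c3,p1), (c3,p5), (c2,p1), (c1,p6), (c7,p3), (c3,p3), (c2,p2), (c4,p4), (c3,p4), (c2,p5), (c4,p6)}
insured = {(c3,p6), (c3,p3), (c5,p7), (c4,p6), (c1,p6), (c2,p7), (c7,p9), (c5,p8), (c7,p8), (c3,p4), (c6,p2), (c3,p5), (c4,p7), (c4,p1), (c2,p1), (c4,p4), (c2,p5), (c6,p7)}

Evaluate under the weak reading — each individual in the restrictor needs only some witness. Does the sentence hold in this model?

"it" takes "a painting" as antecedent — a donkey pronoun bound across the clause boundary.
Weak reading: every curator c with some restored-painting has at least one restored-painting p such that exhibited(c,p) ∧ insured(c,p).
Per curator: c1:✓  c2:✓  c3:✓  c4:✓  c5:✓  c6:✓  c7:✓
Every curator in the restrictor has a witness.

True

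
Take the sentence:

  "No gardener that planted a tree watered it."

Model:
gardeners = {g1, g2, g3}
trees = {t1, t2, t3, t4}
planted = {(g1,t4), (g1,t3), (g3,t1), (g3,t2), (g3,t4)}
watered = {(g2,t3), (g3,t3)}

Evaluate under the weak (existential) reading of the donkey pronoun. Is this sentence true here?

"it" takes "a tree" as antecedent — a donkey pronoun bound across the clause boundary.
Truth condition: for no (g,t) with planted(g,t) does watered(g,t) hold.
Restrictor pairs — does the scope hold? (g1,t3):fails  (g1,t4):fails  (g3,t1):fails  (g3,t2):fails  (g3,t4):fails
Scope holds for no restrictor pair, so the sentence is true.

True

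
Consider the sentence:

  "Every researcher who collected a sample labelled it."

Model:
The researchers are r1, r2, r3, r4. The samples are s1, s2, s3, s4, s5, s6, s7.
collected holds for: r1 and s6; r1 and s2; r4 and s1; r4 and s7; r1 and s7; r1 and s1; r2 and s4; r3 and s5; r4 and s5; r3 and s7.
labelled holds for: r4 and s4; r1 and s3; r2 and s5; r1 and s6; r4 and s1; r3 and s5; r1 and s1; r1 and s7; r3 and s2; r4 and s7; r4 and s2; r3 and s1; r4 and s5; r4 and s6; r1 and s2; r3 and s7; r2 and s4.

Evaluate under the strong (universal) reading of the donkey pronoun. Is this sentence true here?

True

"it" takes "a sample" as antecedent — a donkey pronoun bound across the clause boundary.
Strong reading: for every (r,s) with collected(r,s), labelled(r,s).
Restrictor pairs: (r1,s1) ✓  (r1,s2) ✓  (r1,s6) ✓  (r1,s7) ✓  (r2,s4) ✓  (r3,s5) ✓  (r3,s7) ✓  (r4,s1) ✓  (r4,s5) ✓  (r4,s7) ✓
Every restrictor pair satisfies the scope.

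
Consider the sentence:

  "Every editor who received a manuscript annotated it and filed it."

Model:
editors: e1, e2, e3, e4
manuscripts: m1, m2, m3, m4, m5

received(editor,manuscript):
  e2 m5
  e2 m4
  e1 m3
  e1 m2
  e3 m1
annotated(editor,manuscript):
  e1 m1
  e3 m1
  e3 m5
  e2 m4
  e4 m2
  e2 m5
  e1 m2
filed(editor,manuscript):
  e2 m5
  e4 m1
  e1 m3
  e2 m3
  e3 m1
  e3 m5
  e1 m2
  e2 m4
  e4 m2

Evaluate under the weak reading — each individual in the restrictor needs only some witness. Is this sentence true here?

"it" takes "a manuscript" as antecedent — a donkey pronoun bound across the clause boundary.
Weak reading: every editor e with some received-manuscript has at least one received-manuscript m such that annotated(e,m) ∧ filed(e,m).
Per editor: e1:✓  e2:✓  e3:✓
Every editor in the restrictor has a witness.

True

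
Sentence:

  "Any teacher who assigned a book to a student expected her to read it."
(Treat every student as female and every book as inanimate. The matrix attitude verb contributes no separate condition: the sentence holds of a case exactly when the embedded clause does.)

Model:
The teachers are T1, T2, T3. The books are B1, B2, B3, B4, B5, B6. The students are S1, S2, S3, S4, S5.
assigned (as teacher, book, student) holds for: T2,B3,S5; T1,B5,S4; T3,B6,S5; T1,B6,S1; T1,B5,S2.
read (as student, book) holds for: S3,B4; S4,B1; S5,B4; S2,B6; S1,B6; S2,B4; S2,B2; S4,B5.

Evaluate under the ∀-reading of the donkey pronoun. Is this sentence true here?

False

"her" takes "a student" as antecedent and "it" takes "a book"; both are donkey pronouns co-varying with the restrictor.
Strong reading: for every (t,b,s) with assigned(t,b,s), read(s,b).
Restrictor triples: (T1,B5,S2)→read(S2,B5) ✗  (T1,B5,S4)→read(S4,B5) ✓  (T1,B6,S1)→read(S1,B6) ✓  (T2,B3,S5)→read(S5,B3) ✗  (T3,B6,S5)→read(S5,B6) ✗
Counterexample: (T1,B5,S2) — read(S2,B5) does not hold.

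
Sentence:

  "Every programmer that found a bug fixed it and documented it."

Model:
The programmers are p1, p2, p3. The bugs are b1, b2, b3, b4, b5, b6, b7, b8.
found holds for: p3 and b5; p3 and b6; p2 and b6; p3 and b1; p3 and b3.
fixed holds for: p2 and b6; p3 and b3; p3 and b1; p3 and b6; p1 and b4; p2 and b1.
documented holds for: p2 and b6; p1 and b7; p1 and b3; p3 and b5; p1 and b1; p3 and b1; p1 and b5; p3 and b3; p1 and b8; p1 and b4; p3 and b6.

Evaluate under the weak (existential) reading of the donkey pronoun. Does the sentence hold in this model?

"it" takes "a bug" as antecedent — a donkey pronoun bound across the clause boundary.
Weak reading: every programmer p with some found-bug has at least one found-bug b such that fixed(p,b) ∧ documented(p,b).
Per programmer: p2:✓  p3:✓
Every programmer in the restrictor has a witness.

True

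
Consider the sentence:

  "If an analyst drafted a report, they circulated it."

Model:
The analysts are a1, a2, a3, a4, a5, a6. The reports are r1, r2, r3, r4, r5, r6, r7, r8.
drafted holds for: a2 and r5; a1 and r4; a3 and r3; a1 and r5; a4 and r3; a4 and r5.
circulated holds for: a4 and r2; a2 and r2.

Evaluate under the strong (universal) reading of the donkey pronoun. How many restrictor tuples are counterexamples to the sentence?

6

"it" takes "a report" as antecedent — a donkey pronoun bound across the clause boundary.
Strong reading: for every (a,r) with drafted(a,r), circulated(a,r).
Restrictor pairs: (a1,r4) ✗  (a1,r5) ✗  (a2,r5) ✗  (a3,r3) ✗  (a4,r3) ✗  (a4,r5) ✗
Counterexamples (restrictor pairs failing the scope): 6.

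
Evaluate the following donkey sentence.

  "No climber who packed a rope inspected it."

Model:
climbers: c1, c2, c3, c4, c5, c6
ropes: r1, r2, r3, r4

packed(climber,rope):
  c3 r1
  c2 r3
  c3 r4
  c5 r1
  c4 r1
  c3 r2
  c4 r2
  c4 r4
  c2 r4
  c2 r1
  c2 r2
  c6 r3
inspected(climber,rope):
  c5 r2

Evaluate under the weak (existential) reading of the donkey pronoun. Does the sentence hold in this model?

True

"it" takes "a rope" as antecedent — a donkey pronoun bound across the clause boundary.
Truth condition: for no (c,r) with packed(c,r) does inspected(c,r) hold.
Restrictor pairs — does the scope hold? (c2,r1):fails  (c2,r2):fails  (c2,r3):fails  (c2,r4):fails  (c3,r1):fails  (c3,r2):fails  (c3,r4):fails  (c4,r1):fails  (c4,r2):fails  (c4,r4):fails  (c5,r1):fails  (c6,r3):fails
Scope holds for no restrictor pair, so the sentence is true.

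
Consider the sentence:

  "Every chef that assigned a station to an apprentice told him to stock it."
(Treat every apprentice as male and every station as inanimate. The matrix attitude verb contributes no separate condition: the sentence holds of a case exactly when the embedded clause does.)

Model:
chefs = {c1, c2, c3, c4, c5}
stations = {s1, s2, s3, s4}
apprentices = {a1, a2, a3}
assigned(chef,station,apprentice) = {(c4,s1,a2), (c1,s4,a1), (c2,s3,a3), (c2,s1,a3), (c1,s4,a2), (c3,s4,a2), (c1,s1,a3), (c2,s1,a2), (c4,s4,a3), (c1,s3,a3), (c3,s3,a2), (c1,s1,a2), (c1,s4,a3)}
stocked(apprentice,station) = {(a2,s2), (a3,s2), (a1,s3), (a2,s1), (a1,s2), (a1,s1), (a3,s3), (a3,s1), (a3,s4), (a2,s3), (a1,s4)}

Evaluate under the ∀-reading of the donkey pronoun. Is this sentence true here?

False

"him" takes "an apprentice" as antecedent and "it" takes "a station"; both are donkey pronouns co-varying with the restrictor.
Strong reading: for every (c,s,a) with assigned(c,s,a), stocked(a,s).
Restrictor triples: (c1,s1,a2)→stocked(a2,s1) ✓  (c1,s1,a3)→stocked(a3,s1) ✓  (c1,s3,a3)→stocked(a3,s3) ✓  (c1,s4,a1)→stocked(a1,s4) ✓  (c1,s4,a2)→stocked(a2,s4) ✗  (c1,s4,a3)→stocked(a3,s4) ✓  (c2,s1,a2)→stocked(a2,s1) ✓  (c2,s1,a3)→stocked(a3,s1) ✓  (c2,s3,a3)→stocked(a3,s3) ✓  (c3,s3,a2)→stocked(a2,s3) ✓  (c3,s4,a2)→stocked(a2,s4) ✗  (c4,s1,a2)→stocked(a2,s1) ✓  (c4,s4,a3)→stocked(a3,s4) ✓
Counterexample: (c1,s4,a2) — stocked(a2,s4) does not hold.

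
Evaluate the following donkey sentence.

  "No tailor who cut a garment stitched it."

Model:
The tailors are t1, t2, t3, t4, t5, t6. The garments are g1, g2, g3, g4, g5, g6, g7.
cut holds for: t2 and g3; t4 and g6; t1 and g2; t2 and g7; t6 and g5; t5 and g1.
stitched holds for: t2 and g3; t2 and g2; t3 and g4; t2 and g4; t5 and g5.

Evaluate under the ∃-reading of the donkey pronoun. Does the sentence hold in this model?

"it" takes "a garment" as antecedent — a donkey pronoun bound across the clause boundary.
Truth condition: for no (t,g) with cut(t,g) does stitched(t,g) hold.
Restrictor pairs — does the scope hold? (t1,g2):fails  (t2,g3):holds  (t2,g7):fails  (t4,g6):fails  (t5,g1):fails  (t6,g5):fails
Scope holds for 1 pair(s), so the sentence is false.

False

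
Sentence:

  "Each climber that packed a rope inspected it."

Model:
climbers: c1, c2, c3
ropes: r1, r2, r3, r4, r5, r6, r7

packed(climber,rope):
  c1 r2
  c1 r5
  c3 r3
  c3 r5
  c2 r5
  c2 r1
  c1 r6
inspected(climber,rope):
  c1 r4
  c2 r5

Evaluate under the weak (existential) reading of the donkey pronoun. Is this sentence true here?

"it" takes "a rope" as antecedent — a donkey pronoun bound across the clause boundary.
Weak reading: every climber c with some packed-rope has at least one packed-rope r such that inspected(c,r).
Per climber: c1:✗  c2:✓  c3:✗
c1 has no witness among its packed-ropes.

False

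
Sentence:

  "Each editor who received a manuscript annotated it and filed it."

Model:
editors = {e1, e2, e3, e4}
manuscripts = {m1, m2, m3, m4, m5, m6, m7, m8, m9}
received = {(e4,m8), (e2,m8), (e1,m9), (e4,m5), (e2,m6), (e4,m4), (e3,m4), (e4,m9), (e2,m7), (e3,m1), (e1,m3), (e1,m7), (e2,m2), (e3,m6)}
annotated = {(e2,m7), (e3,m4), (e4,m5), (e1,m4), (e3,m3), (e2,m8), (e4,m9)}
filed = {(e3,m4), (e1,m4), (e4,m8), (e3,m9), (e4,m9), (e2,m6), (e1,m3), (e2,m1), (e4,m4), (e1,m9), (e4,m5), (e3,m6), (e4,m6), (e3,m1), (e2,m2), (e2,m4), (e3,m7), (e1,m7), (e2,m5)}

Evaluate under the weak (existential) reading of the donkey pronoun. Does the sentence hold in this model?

"it" takes "a manuscript" as antecedent — a donkey pronoun bound across the clause boundary.
Weak reading: every editor e with some received-manuscript has at least one received-manuscript m such that annotated(e,m) ∧ filed(e,m).
Per editor: e1:✗  e2:✗  e3:✓  e4:✓
e1 has no witness among its received-manuscripts.

False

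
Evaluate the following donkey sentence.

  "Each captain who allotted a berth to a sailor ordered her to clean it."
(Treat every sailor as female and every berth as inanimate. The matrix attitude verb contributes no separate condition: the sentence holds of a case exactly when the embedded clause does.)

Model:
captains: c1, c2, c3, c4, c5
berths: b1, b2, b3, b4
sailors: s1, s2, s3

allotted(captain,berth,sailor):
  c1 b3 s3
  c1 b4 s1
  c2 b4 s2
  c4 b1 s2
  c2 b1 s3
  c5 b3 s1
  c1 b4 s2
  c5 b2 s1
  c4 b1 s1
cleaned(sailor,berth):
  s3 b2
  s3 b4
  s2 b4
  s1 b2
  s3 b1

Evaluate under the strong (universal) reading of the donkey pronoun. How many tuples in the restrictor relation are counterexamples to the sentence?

"her" takes "a sailor" as antecedent and "it" takes "a berth"; both are donkey pronouns co-varying with the restrictor.
Strong reading: for every (c,b,s) with allotted(c,b,s), cleaned(s,b).
Restrictor triples: (c1,b3,s3)→cleaned(s3,b3) ✗  (c1,b4,s1)→cleaned(s1,b4) ✗  (c1,b4,s2)→cleaned(s2,b4) ✓  (c2,b1,s3)→cleaned(s3,b1) ✓  (c2,b4,s2)→cleaned(s2,b4) ✓  (c4,b1,s1)→cleaned(s1,b1) ✗  (c4,b1,s2)→cleaned(s2,b1) ✗  (c5,b2,s1)→cleaned(s1,b2) ✓  (c5,b3,s1)→cleaned(s1,b3) ✗
Counterexamples (restrictor triples failing the scope): 5.

5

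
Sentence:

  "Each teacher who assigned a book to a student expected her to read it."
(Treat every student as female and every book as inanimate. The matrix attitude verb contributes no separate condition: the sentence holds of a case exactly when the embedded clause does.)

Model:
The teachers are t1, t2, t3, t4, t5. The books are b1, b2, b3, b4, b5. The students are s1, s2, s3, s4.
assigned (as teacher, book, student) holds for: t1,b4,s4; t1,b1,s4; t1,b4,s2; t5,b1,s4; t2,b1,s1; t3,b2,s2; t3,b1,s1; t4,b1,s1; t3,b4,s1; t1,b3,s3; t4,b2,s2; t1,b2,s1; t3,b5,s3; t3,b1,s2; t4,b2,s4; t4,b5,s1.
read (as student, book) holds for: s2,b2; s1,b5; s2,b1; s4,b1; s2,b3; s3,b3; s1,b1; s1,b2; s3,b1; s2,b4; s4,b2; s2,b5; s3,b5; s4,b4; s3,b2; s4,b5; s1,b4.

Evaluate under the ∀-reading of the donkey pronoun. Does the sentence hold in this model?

True

"her" takes "a student" as antecedent and "it" takes "a book"; both are donkey pronouns co-varying with the restrictor.
Strong reading: for every (t,b,s) with assigned(t,b,s), read(s,b).
Restrictor triples: (t1,b1,s4)→read(s4,b1) ✓  (t1,b2,s1)→read(s1,b2) ✓  (t1,b3,s3)→read(s3,b3) ✓  (t1,b4,s2)→read(s2,b4) ✓  (t1,b4,s4)→read(s4,b4) ✓  (t2,b1,s1)→read(s1,b1) ✓  (t3,b1,s1)→read(s1,b1) ✓  (t3,b1,s2)→read(s2,b1) ✓  (t3,b2,s2)→read(s2,b2) ✓  (t3,b4,s1)→read(s1,b4) ✓  (t3,b5,s3)→read(s3,b5) ✓  (t4,b1,s1)→read(s1,b1) ✓  (t4,b2,s2)→read(s2,b2) ✓  (t4,b2,s4)→read(s4,b2) ✓  (t4,b5,s1)→read(s1,b5) ✓  (t5,b1,s4)→read(s4,b1) ✓
Every restrictor triple satisfies the scope.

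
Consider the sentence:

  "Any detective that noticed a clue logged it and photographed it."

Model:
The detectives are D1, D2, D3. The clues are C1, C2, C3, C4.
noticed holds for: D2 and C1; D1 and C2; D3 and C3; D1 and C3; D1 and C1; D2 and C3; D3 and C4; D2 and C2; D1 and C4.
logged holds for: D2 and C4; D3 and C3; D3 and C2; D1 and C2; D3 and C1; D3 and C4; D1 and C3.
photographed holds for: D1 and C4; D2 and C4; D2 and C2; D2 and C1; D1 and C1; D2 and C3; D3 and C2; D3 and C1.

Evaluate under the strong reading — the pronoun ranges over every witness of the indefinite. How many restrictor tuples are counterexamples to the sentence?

9

"it" takes "a clue" as antecedent — a donkey pronoun bound across the clause boundary.
Strong reading: for every (d,c) with noticed(d,c), logged(d,c) ∧ photographed(d,c).
Restrictor pairs: (D1,C1) ✗  (D1,C2) ✗  (D1,C3) ✗  (D1,C4) ✗  (D2,C1) ✗  (D2,C2) ✗  (D2,C3) ✗  (D3,C3) ✗  (D3,C4) ✗
Counterexamples (restrictor pairs failing the scope): 9.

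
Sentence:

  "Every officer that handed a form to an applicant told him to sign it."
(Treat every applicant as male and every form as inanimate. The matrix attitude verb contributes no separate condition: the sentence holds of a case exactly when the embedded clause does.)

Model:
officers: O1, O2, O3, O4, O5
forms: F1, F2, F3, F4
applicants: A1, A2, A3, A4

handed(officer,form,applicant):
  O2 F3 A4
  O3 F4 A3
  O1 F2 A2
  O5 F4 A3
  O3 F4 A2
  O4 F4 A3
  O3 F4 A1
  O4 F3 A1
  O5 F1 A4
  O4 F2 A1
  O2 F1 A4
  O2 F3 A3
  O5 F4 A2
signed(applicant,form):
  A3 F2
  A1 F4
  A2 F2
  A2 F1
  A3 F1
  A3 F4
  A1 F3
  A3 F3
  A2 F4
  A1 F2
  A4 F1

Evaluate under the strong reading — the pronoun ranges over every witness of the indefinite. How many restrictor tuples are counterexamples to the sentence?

1

"him" takes "an applicant" as antecedent and "it" takes "a form"; both are donkey pronouns co-varying with the restrictor.
Strong reading: for every (o,f,a) with handed(o,f,a), signed(a,f).
Restrictor triples: (O1,F2,A2)→signed(A2,F2) ✓  (O2,F1,A4)→signed(A4,F1) ✓  (O2,F3,A3)→signed(A3,F3) ✓  (O2,F3,A4)→signed(A4,F3) ✗  (O3,F4,A1)→signed(A1,F4) ✓  (O3,F4,A2)→signed(A2,F4) ✓  (O3,F4,A3)→signed(A3,F4) ✓  (O4,F2,A1)→signed(A1,F2) ✓  (O4,F3,A1)→signed(A1,F3) ✓  (O4,F4,A3)→signed(A3,F4) ✓  (O5,F1,A4)→signed(A4,F1) ✓  (O5,F4,A2)→signed(A2,F4) ✓  (O5,F4,A3)→signed(A3,F4) ✓
Counterexamples (restrictor triples failing the scope): 1.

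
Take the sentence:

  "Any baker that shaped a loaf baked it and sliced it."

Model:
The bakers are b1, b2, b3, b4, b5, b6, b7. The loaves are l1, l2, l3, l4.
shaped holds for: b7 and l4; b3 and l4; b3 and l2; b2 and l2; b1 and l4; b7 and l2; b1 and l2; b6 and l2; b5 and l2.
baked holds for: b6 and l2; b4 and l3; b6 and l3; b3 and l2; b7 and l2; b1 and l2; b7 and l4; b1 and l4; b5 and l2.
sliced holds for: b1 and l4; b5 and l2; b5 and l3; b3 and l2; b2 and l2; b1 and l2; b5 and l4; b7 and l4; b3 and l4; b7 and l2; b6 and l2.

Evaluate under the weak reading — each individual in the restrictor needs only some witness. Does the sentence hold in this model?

"it" takes "a loaf" as antecedent — a donkey pronoun bound across the clause boundary.
Weak reading: every baker b with some shaped-loaf has at least one shaped-loaf l such that baked(b,l) ∧ sliced(b,l).
Per baker: b1:✓  b2:✗  b3:✓  b5:✓  b6:✓  b7:✓
b2 has no witness among its shaped-loaves.

False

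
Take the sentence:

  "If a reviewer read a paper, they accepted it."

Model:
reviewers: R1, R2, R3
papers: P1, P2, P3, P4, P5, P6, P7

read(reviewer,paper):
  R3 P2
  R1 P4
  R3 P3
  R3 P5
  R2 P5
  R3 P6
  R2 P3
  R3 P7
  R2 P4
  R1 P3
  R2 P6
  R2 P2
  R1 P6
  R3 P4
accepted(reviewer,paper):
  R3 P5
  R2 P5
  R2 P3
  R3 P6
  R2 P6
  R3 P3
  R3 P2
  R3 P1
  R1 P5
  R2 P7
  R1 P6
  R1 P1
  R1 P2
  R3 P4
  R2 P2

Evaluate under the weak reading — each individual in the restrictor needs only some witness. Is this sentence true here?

"it" takes "a paper" as antecedent — a donkey pronoun bound across the clause boundary.
Weak reading: every reviewer r with some read-paper has at least one read-paper p such that accepted(r,p).
Per reviewer: R1:✓  R2:✓  R3:✓
Every reviewer in the restrictor has a witness.

True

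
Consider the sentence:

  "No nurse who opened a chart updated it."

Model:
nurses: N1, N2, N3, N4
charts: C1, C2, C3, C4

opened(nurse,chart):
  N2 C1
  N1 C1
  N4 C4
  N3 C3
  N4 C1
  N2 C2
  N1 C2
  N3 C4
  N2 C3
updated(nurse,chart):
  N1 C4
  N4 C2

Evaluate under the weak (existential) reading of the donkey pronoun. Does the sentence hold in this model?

True

"it" takes "a chart" as antecedent — a donkey pronoun bound across the clause boundary.
Truth condition: for no (n,c) with opened(n,c) does updated(n,c) hold.
Restrictor pairs — does the scope hold? (N1,C1):fails  (N1,C2):fails  (N2,C1):fails  (N2,C2):fails  (N2,C3):fails  (N3,C3):fails  (N3,C4):fails  (N4,C1):fails  (N4,C4):fails
Scope holds for no restrictor pair, so the sentence is true.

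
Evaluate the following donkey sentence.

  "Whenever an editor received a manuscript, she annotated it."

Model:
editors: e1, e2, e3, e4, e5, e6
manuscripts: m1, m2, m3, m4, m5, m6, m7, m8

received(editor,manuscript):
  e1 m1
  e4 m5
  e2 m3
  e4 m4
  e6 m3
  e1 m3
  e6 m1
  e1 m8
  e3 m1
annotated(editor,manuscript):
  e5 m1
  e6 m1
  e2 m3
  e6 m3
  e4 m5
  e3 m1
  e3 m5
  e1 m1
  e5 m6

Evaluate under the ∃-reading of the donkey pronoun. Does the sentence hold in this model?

"it" takes "a manuscript" as antecedent — a donkey pronoun bound across the clause boundary.
Weak reading: every editor e with some received-manuscript has at least one received-manuscript m such that annotated(e,m).
Per editor: e1:✓  e2:✓  e3:✓  e4:✓  e6:✓
Every editor in the restrictor has a witness.

True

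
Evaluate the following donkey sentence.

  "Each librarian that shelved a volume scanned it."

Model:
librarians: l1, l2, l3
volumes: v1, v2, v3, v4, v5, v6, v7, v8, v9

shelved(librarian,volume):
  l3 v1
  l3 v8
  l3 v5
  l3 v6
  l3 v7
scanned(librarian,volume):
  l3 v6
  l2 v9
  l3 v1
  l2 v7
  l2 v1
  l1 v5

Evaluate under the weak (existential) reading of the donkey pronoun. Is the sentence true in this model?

"it" takes "a volume" as antecedent — a donkey pronoun bound across the clause boundary.
Weak reading: every librarian l with some shelved-volume has at least one shelved-volume v such that scanned(l,v).
Per librarian: l3:✓
Every librarian in the restrictor has a witness.

True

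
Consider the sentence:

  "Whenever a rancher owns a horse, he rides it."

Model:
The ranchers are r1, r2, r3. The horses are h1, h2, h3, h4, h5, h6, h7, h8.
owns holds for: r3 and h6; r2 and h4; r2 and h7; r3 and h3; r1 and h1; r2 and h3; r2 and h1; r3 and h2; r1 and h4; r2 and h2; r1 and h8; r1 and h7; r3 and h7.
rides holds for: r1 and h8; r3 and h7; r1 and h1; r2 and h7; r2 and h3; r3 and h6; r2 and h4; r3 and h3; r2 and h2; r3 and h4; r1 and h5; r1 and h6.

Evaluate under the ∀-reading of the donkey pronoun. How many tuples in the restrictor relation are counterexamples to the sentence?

"it" takes "a horse" as antecedent — a donkey pronoun bound across the clause boundary.
Strong reading: for every (r,h) with owns(r,h), rides(r,h).
Restrictor pairs: (r1,h1) ✓  (r1,h4) ✗  (r1,h7) ✗  (r1,h8) ✓  (r2,h1) ✗  (r2,h2) ✓  (r2,h3) ✓  (r2,h4) ✓  (r2,h7) ✓  (r3,h2) ✗  (r3,h3) ✓  (r3,h6) ✓  (r3,h7) ✓
Counterexamples (restrictor pairs failing the scope): 4.

4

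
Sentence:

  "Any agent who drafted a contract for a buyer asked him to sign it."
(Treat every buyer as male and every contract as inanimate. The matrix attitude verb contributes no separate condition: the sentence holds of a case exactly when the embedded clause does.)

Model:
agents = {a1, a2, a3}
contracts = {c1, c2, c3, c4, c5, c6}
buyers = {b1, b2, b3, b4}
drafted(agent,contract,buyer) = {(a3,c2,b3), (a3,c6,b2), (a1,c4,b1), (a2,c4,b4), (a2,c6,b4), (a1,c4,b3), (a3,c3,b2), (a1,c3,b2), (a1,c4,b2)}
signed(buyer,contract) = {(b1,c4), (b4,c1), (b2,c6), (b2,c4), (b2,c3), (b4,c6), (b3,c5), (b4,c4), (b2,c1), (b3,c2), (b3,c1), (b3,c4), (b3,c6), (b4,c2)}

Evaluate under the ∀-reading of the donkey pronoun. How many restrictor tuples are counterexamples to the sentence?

"him" takes "a buyer" as antecedent and "it" takes "a contract"; both are donkey pronouns co-varying with the restrictor.
Strong reading: for every (a,c,b) with drafted(a,c,b), signed(b,c).
Restrictor triples: (a1,c3,b2)→signed(b2,c3) ✓  (a1,c4,b1)→signed(b1,c4) ✓  (a1,c4,b2)→signed(b2,c4) ✓  (a1,c4,b3)→signed(b3,c4) ✓  (a2,c4,b4)→signed(b4,c4) ✓  (a2,c6,b4)→signed(b4,c6) ✓  (a3,c2,b3)→signed(b3,c2) ✓  (a3,c3,b2)→signed(b2,c3) ✓  (a3,c6,b2)→signed(b2,c6) ✓
Counterexamples (restrictor triples failing the scope): 0.

0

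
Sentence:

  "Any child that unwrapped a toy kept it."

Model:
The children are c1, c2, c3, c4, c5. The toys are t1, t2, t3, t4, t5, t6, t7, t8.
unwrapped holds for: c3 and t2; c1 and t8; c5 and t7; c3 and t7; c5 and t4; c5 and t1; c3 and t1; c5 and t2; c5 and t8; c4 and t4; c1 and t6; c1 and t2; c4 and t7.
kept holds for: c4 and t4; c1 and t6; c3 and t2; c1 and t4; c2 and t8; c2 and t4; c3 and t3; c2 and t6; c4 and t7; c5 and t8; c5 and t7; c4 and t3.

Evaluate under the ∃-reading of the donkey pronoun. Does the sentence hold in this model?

"it" takes "a toy" as antecedent — a donkey pronoun bound across the clause boundary.
Weak reading: every child c with some unwrapped-toy has at least one unwrapped-toy t such that kept(c,t).
Per child: c1:✓  c3:✓  c4:✓  c5:✓
Every child in the restrictor has a witness.

True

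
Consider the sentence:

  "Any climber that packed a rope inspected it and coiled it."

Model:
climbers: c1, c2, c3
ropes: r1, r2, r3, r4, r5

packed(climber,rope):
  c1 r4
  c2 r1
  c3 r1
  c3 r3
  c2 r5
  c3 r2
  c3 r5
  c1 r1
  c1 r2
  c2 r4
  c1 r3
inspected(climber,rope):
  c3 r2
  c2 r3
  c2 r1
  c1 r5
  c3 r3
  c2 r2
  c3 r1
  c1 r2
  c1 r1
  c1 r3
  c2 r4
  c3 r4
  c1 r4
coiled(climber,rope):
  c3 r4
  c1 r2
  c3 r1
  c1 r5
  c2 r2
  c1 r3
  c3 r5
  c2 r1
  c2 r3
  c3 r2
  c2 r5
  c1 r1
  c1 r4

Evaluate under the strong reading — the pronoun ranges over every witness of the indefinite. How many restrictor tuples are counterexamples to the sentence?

4

"it" takes "a rope" as antecedent — a donkey pronoun bound across the clause boundary.
Strong reading: for every (c,r) with packed(c,r), inspected(c,r) ∧ coiled(c,r).
Restrictor pairs: (c1,r1) ✓  (c1,r2) ✓  (c1,r3) ✓  (c1,r4) ✓  (c2,r1) ✓  (c2,r4) ✗  (c2,r5) ✗  (c3,r1) ✓  (c3,r2) ✓  (c3,r3) ✗  (c3,r5) ✗
Counterexamples (restrictor pairs failing the scope): 4.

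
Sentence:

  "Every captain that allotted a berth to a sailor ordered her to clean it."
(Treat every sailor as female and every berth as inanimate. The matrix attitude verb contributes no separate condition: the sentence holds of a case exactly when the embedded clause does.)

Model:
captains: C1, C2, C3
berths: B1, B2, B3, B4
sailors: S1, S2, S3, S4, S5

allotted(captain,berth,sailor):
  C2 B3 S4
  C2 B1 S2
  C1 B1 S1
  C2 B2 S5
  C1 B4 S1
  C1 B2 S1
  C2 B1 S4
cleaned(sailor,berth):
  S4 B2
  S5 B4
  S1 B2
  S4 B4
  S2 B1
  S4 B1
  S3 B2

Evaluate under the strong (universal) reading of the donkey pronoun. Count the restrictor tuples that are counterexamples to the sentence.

"her" takes "a sailor" as antecedent and "it" takes "a berth"; both are donkey pronouns co-varying with the restrictor.
Strong reading: for every (c,b,s) with allotted(c,b,s), cleaned(s,b).
Restrictor triples: (C1,B1,S1)→cleaned(S1,B1) ✗  (C1,B2,S1)→cleaned(S1,B2) ✓  (C1,B4,S1)→cleaned(S1,B4) ✗  (C2,B1,S2)→cleaned(S2,B1) ✓  (C2,B1,S4)→cleaned(S4,B1) ✓  (C2,B2,S5)→cleaned(S5,B2) ✗  (C2,B3,S4)→cleaned(S4,B3) ✗
Counterexamples (restrictor triples failing the scope): 4.

4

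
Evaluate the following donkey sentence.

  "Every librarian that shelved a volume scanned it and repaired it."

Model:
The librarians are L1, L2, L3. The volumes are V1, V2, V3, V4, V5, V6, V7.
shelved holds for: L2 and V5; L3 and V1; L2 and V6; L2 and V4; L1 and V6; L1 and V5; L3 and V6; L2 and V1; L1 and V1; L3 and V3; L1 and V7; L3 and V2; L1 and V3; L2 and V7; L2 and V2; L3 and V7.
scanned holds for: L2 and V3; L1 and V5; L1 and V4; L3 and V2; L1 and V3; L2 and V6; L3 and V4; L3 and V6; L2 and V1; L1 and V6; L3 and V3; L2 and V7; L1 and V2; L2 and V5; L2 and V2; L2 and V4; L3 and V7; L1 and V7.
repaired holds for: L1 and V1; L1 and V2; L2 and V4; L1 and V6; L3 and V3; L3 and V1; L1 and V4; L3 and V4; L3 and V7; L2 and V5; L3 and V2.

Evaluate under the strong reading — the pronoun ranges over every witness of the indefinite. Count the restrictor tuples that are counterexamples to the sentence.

"it" takes "a volume" as antecedent — a donkey pronoun bound across the clause boundary.
Strong reading: for every (l,v) with shelved(l,v), scanned(l,v) ∧ repaired(l,v).
Restrictor pairs: (L1,V1) ✗  (L1,V3) ✗  (L1,V5) ✗  (L1,V6) ✓  (L1,V7) ✗  (L2,V1) ✗  (L2,V2) ✗  (L2,V4) ✓  (L2,V5) ✓  (L2,V6) ✗  (L2,V7) ✗  (L3,V1) ✗  (L3,V2) ✓  (L3,V3) ✓  (L3,V6) ✗  (L3,V7) ✓
Counterexamples (restrictor pairs failing the scope): 10.

10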